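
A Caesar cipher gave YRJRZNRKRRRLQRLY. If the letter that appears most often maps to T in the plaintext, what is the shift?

24

The most frequent ciphertext letter is R (appears 7 times).
R is position 17; T is position 19.
Shift = -2≡24.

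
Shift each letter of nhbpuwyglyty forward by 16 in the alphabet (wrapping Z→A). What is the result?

dxrfkmowbojo

n(13): 13+16=29≡3 → d
h(7): 7+16=23 → x
b(1): 1+16=17 → r
p(15): 15+16=31≡5 → f
u(20): 20+16=36≡10 → k
w(22): 22+16=38≡12 → m
y(24): 24+16=40≡14 → o
g(6): 6+16=22 → w
l(11): 11+16=27≡1 → b
y(24): 24+16=40≡14 → o
t(19): 19+16=35≡9 → j
y(24): 24+16=40≡14 → o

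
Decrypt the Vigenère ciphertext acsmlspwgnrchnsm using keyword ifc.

sxqegqhrefmaziqe

Repeat the key across the ciphertext: ifcifcifcifcifci
a(0)−i(8): -8≡18 → s
c(2)−f(5): -3≡23 → x
s(18)−c(2): 16 → q
m(12)−i(8): 4 → e
l(11)−f(5): 6 → g
s(18)−c(2): 16 → q
p(15)−i(8): 7 → h
w(22)−f(5): 17 → r
g(6)−c(2): 4 → e
n(13)−i(8): 5 → f
r(17)−f(5): 12 → m
c(2)−c(2): 0 → a
h(7)−i(8): -1≡25 → z
n(13)−f(5): 8 → i
s(18)−c(2): 16 → q
m(12)−i(8): 4 → e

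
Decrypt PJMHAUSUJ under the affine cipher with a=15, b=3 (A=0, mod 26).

GQLCFPBPQ

The inverse of 15 mod 26 is 7, since 15·7=105≡1. Apply D(y)=7·(y−3) mod 26:
P(15): 7·(15−3)=84≡6 → G
J(9): 7·(9−3)=42≡16 → Q
M(12): 7·(12−3)=63≡11 → L
H(7): 7·(7−3)=28≡2 → C
A(0): 7·(0−3)=-21≡5 → F
U(20): 7·(20−3)=119≡15 → P
S(18): 7·(18−3)=105≡1 → B
U(20): 7·(20−3)=119≡15 → P
J(9): 7·(9−3)=42≡16 → Q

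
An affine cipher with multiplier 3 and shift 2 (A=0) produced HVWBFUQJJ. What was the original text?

TPYRBGWLL

The inverse of 3 mod 26 is 9, since 3·9=27≡1. Apply D(y)=9·(y−2) mod 26:
H(7): 9·(7−2)=45≡19 → T
V(21): 9·(21−2)=171≡15 → P
W(22): 9·(22−2)=180≡24 → Y
B(1): 9·(1−2)=-9≡17 → R
F(5): 9·(5−2)=27≡1 → B
U(20): 9·(20−2)=162≡6 → G
Q(16): 9·(16−2)=126≡22 → W
J(9): 9·(9−2)=63≡11 → L
J(9): 9·(9−2)=63≡11 → L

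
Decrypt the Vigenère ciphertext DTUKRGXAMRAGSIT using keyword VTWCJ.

IAYIILEEKIFNWGK

Repeat the key across the ciphertext: VTWCJVTWCJVTWCJ
D(3)−V(21): -18≡8 → I
T(19)−T(19): 0 → A
U(20)−W(22): -2≡24 → Y
K(10)−C(2): 8 → I
R(17)−J(9): 8 → I
G(6)−V(21): -15≡11 → L
X(23)−T(19): 4 → E
A(0)−W(22): -22≡4 → E
M(12)−C(2): 10 → K
R(17)−J(9): 8 → I
A(0)−V(21): -21≡5 → F
G(6)−T(19): -13≡13 → N
S(18)−W(22): -4≡22 → W
I(8)−C(2): 6 → G
T(19)−J(9): 10 → K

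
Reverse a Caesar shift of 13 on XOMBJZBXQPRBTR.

KBZOWMOKDCEOGE

X(23): 23−13=10 → K
O(14): 14−13=1 → B
M(12): 12−13=-1≡25 → Z
B(1): 1−13=-12≡14 → O
J(9): 9−13=-4≡22 → W
Z(25): 25−13=12 → M
B(1): 1−13=-12≡14 → O
X(23): 23−13=10 → K
Q(16): 16−13=3 → D
P(15): 15−13=2 → C
R(17): 17−13=4 → E
B(1): 1−13=-12≡14 → O
T(19): 19−13=6 → G
R(17): 17−13=4 → E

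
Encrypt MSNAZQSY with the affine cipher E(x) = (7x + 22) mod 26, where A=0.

CSJWPESI

M(12): 7·12+22=106≡2 → C
S(18): 7·18+22=148≡18 → S
N(13): 7·13+22=113≡9 → J
A(0): 7·0+22=22 → W
Z(25): 7·25+22=197≡15 → P
Q(16): 7·16+22=134≡4 → E
S(18): 7·18+22=148≡18 → S
Y(24): 7·24+22=190≡8 → I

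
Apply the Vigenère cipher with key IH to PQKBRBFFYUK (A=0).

Repeat the key across the message: IHIHIHIHIHI
P(15)+I(8): 23 → X
Q(16)+H(7): 23 → X
K(10)+I(8): 18 → S
B(1)+H(7): 8 → I
R(17)+I(8): 25 → Z
B(1)+H(7): 8 → I
F(5)+I(8): 13 → N
F(5)+H(7): 12 → M
Y(24)+I(8): 32≡6 → G
U(20)+H(7): 27≡1 → B
K(10)+I(8): 18 → S

XXSIZINMGBS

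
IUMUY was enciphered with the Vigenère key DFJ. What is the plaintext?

FPDRT

Repeat the key across the ciphertext: DFJDF
I(8)−D(3): 5 → F
U(20)−F(5): 15 → P
M(12)−J(9): 3 → D
U(20)−D(3): 17 → R
Y(24)−F(5): 19 → T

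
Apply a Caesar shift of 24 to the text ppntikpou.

nnlrginms

p(15): 15+24=39≡13 → n
p(15): 15+24=39≡13 → n
n(13): 13+24=37≡11 → l
t(19): 19+24=43≡17 → r
i(8): 8+24=32≡6 → g
k(10): 10+24=34≡8 → i
p(15): 15+24=39≡13 → n
o(14): 14+24=38≡12 → m
u(20): 20+24=44≡18 → s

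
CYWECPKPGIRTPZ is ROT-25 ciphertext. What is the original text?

DZXFDQLQHJSUQA

C(2): 2−25=-23≡3 → D
Y(24): 24−25=-1≡25 → Z
W(22): 22−25=-3≡23 → X
E(4): 4−25=-21≡5 → F
C(2): 2−25=-23≡3 → D
P(15): 15−25=-10≡16 → Q
K(10): 10−25=-15≡11 → L
P(15): 15−25=-10≡16 → Q
G(6): 6−25=-19≡7 → H
I(8): 8−25=-17≡9 → J
R(17): 17−25=-8≡18 → S
T(19): 19−25=-6≡20 → U
P(15): 15−25=-10≡16 → Q
Z(25): 25−25=0 → A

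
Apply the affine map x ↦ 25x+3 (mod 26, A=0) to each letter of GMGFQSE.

G(6): 25·6+3=153≡23 → X
M(12): 25·12+3=303≡17 → R
G(6): 25·6+3=153≡23 → X
F(5): 25·5+3=128≡24 → Y
Q(16): 25·16+3=403≡13 → N
S(18): 25·18+3=453≡11 → L
E(4): 25·4+3=103≡25 → Z

XRXYNLZ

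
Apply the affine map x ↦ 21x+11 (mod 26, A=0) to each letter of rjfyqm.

r(17): 21·17+11=368≡4 → e
j(9): 21·9+11=200≡18 → s
f(5): 21·5+11=116≡12 → m
y(24): 21·24+11=515≡21 → v
q(16): 21·16+11=347≡9 → j
m(12): 21·12+11=263≡3 → d

esmvjd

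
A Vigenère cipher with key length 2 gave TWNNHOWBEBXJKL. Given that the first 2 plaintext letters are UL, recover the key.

ZL

Subtract each crib letter from the matching ciphertext letter (mod 26):
T(19)−U(20)=-1≡25 → Z
W(22)−L(11)=11 → L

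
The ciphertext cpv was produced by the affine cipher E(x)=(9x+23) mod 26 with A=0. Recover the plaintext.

pcu

The inverse of 9 mod 26 is 3, since 9·3=27≡1. Apply D(y)=3·(y−23) mod 26:
c(2): 3·(2−23)=-63≡15 → p
p(15): 3·(15−23)=-24≡2 → c
v(21): 3·(21−23)=-6≡20 → u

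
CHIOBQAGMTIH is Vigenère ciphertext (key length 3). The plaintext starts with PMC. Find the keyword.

NVG

Subtract each crib letter from the matching ciphertext letter (mod 26):
C(2)−P(15)=-13≡13 → N
H(7)−M(12)=-5≡21 → V
I(8)−C(2)=6 → G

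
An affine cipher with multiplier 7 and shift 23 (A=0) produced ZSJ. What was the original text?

The inverse of 7 mod 26 is 15, since 7·15=105≡1. Apply D(y)=15·(y−23) mod 26:
Z(25): 15·(25−23)=30≡4 → E
S(18): 15·(18−23)=-75≡3 → D
J(9): 15·(9−23)=-210≡24 → Y

EDY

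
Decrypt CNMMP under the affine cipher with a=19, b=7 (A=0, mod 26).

XODDK

The inverse of 19 mod 26 is 11, since 19·11=209≡1. Apply D(y)=11·(y−7) mod 26:
C(2): 11·(2−7)=-55≡23 → X
N(13): 11·(13−7)=66≡14 → O
M(12): 11·(12−7)=55≡3 → D
M(12): 11·(12−7)=55≡3 → D
P(15): 11·(15−7)=88≡10 → K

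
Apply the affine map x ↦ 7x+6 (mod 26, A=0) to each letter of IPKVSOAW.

I(8): 7·8+6=62≡10 → K
P(15): 7·15+6=111≡7 → H
K(10): 7·10+6=76≡24 → Y
V(21): 7·21+6=153≡23 → X
S(18): 7·18+6=132≡2 → C
O(14): 7·14+6=104≡0 → A
A(0): 7·0+6=6 → G
W(22): 7·22+6=160≡4 → E

KHYXCAGE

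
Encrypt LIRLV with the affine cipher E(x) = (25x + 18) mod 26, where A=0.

HKBHX

L(11): 25·11+18=293≡7 → H
I(8): 25·8+18=218≡10 → K
R(17): 25·17+18=443≡1 → B
L(11): 25·11+18=293≡7 → H
V(21): 25·21+18=543≡23 → X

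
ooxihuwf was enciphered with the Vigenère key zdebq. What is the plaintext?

Repeat the key across the ciphertext: zdebqzde
o(14)−z(25): -11≡15 → p
o(14)−d(3): 11 → l
x(23)−e(4): 19 → t
i(8)−b(1): 7 → h
h(7)−q(16): -9≡17 → r
u(20)−z(25): -5≡21 → v
w(22)−d(3): 19 → t
f(5)−e(4): 1 → b

plthrvtb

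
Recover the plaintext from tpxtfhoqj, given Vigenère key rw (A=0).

Repeat the key across the ciphertext: rwrwrwrwr
t(19)−r(17): 2 → c
p(15)−w(22): -7≡19 → t
x(23)−r(17): 6 → g
t(19)−w(22): -3≡23 → x
f(5)−r(17): -12≡14 → o
h(7)−w(22): -15≡11 → l
o(14)−r(17): -3≡23 → x
q(16)−w(22): -6≡20 → u
j(9)−r(17): -8≡18 → s

ctgxolxus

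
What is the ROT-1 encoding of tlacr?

t(19): 19+1=20 → u
l(11): 11+1=12 → m
a(0): 0+1=1 → b
c(2): 2+1=3 → d
r(17): 17+1=18 → s

umbds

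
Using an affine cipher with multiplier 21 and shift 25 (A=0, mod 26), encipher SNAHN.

S(18): 21·18+25=403≡13 → N
N(13): 21·13+25=298≡12 → M
A(0): 21·0+25=25 → Z
H(7): 21·7+25=172≡16 → Q
N(13): 21·13+25=298≡12 → M

NMZQM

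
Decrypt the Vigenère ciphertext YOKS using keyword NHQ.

Repeat the key across the ciphertext: NHQN
Y(24)−N(13): 11 → L
O(14)−H(7): 7 → H
K(10)−Q(16): -6≡20 → U
S(18)−N(13): 5 → F

LHUF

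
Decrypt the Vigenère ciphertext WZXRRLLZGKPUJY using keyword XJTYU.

Repeat the key across the ciphertext: XJTYUXJTYUXJTY
W(22)−X(23): -1≡25 → Z
Z(25)−J(9): 16 → Q
X(23)−T(19): 4 → E
R(17)−Y(24): -7≡19 → T
R(17)−U(20): -3≡23 → X
L(11)−X(23): -12≡14 → O
L(11)−J(9): 2 → C
Z(25)−T(19): 6 → G
G(6)−Y(24): -18≡8 → I
K(10)−U(20): -10≡16 → Q
P(15)−X(23): -8≡18 → S
U(20)−J(9): 11 → L
J(9)−T(19): -10≡16 → Q
Y(24)−Y(24): 0 → A

ZQETXOCGIQSLQA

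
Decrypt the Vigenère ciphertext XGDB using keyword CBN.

Repeat the key across the ciphertext: CBNC
X(23)−C(2): 21 → V
G(6)−B(1): 5 → F
D(3)−N(13): -10≡16 → Q
B(1)−C(2): -1≡25 → Z

VFQZ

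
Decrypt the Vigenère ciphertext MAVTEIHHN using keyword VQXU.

RKYZJSKNS

Repeat the key across the ciphertext: VQXUVQXUV
M(12)−V(21): -9≡17 → R
A(0)−Q(16): -16≡10 → K
V(21)−X(23): -2≡24 → Y
T(19)−U(20): -1≡25 → Z
E(4)−V(21): -17≡9 → J
I(8)−Q(16): -8≡18 → S
H(7)−X(23): -16≡10 → K
H(7)−U(20): -13≡13 → N
N(13)−V(21): -8≡18 → S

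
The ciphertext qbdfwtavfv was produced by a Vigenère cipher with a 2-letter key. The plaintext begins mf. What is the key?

ew

Subtract each crib letter from the matching ciphertext letter (mod 26):
q(16)−m(12)=4 → e
b(1)−f(5)=-4≡22 → w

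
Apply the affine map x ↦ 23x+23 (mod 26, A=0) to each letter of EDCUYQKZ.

E(4): 23·4+23=115≡11 → L
D(3): 23·3+23=92≡14 → O
C(2): 23·2+23=69≡17 → R
U(20): 23·20+23=483≡15 → P
Y(24): 23·24+23=575≡3 → D
Q(16): 23·16+23=391≡1 → B
K(10): 23·10+23=253≡19 → T
Z(25): 23·25+23=598≡0 → A

LORPDBTA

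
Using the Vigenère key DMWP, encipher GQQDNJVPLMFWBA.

JCMSQVREOYBLEM

Repeat the key across the message: DMWPDMWPDMWPDM
G(6)+D(3): 9 → J
Q(16)+M(12): 28≡2 → C
Q(16)+W(22): 38≡12 → M
D(3)+P(15): 18 → S
N(13)+D(3): 16 → Q
J(9)+M(12): 21 → V
V(21)+W(22): 43≡17 → R
P(15)+P(15): 30≡4 → E
L(11)+D(3): 14 → O
M(12)+M(12): 24 → Y
F(5)+W(22): 27≡1 → B
W(22)+P(15): 37≡11 → L
B(1)+D(3): 4 → E
A(0)+M(12): 12 → M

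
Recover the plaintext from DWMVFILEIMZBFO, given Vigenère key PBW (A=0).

Repeat the key across the ciphertext: PBWPBWPBWPBWPB
D(3)−P(15): -12≡14 → O
W(22)−B(1): 21 → V
M(12)−W(22): -10≡16 → Q
V(21)−P(15): 6 → G
F(5)−B(1): 4 → E
I(8)−W(22): -14≡12 → M
L(11)−P(15): -4≡22 → W
E(4)−B(1): 3 → D
I(8)−W(22): -14≡12 → M
M(12)−P(15): -3≡23 → X
Z(25)−B(1): 24 → Y
B(1)−W(22): -21≡5 → F
F(5)−P(15): -10≡16 → Q
O(14)−B(1): 13 → N

OVQGEMWDMXYFQN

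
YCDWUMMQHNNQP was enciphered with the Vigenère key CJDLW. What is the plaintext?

Repeat the key across the ciphertext: CJDLWCJDLWCJD
Y(24)−C(2): 22 → W
C(2)−J(9): -7≡19 → T
D(3)−D(3): 0 → A
W(22)−L(11): 11 → L
U(20)−W(22): -2≡24 → Y
M(12)−C(2): 10 → K
M(12)−J(9): 3 → D
Q(16)−D(3): 13 → N
H(7)−L(11): -4≡22 → W
N(13)−W(22): -9≡17 → R
N(13)−C(2): 11 → L
Q(16)−J(9): 7 → H
P(15)−D(3): 12 → M

WTALYKDNWRLHM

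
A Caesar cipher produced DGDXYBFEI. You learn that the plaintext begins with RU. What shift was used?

From the crib: D(3)−R(17)=-14≡12, so the shift is 12.

12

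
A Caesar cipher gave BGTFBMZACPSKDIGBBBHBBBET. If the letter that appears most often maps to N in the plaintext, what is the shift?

14

The most frequent ciphertext letter is B (appears 8 times).
B is position 1; N is position 13.
Shift = -12≡14.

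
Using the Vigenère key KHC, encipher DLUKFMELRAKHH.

NSWUMOOSTKRJR

Repeat the key across the message: KHCKHCKHCKHCK
D(3)+K(10): 13 → N
L(11)+H(7): 18 → S
U(20)+C(2): 22 → W
K(10)+K(10): 20 → U
F(5)+H(7): 12 → M
M(12)+C(2): 14 → O
E(4)+K(10): 14 → O
L(11)+H(7): 18 → S
R(17)+C(2): 19 → T
A(0)+K(10): 10 → K
K(10)+H(7): 17 → R
H(7)+C(2): 9 → J
H(7)+K(10): 17 → R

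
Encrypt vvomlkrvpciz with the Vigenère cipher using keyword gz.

Repeat the key across the message: gzgzgzgzgzgz
v(21)+g(6): 27≡1 → b
v(21)+z(25): 46≡20 → u
o(14)+g(6): 20 → u
m(12)+z(25): 37≡11 → l
l(11)+g(6): 17 → r
k(10)+z(25): 35≡9 → j
r(17)+g(6): 23 → x
v(21)+z(25): 46≡20 → u
p(15)+g(6): 21 → v
c(2)+z(25): 27≡1 → b
i(8)+g(6): 14 → o
z(25)+z(25): 50≡24 → y

buulrjxuvboy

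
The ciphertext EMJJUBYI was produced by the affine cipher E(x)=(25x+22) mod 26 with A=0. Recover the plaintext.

The inverse of 25 mod 26 is 25, since 25·25=625≡1. Apply D(y)=25·(y−22) mod 26:
E(4): 25·(4−22)=-450≡18 → S
M(12): 25·(12−22)=-250≡10 → K
J(9): 25·(9−22)=-325≡13 → N
J(9): 25·(9−22)=-325≡13 → N
U(20): 25·(20−22)=-50≡2 → C
B(1): 25·(1−22)=-525≡21 → V
Y(24): 25·(24−22)=50≡24 → Y
I(8): 25·(8−22)=-350≡14 → O

SKNNCVYO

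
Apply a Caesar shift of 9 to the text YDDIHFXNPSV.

HMMRQOGWYBE

Y(24): 24+9=33≡7 → H
D(3): 3+9=12 → M
D(3): 3+9=12 → M
I(8): 8+9=17 → R
H(7): 7+9=16 → Q
F(5): 5+9=14 → O
X(23): 23+9=32≡6 → G
N(13): 13+9=22 → W
P(15): 15+9=24 → Y
S(18): 18+9=27≡1 → B
V(21): 21+9=30≡4 → E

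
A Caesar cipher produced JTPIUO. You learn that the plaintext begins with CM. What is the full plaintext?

CMIBNH

From the crib: J(9)−C(2)=7, so the shift is 7.
Subtract 7 from each ciphertext letter:
J(9): 9−7=2 → C
T(19): 19−7=12 → M
P(15): 15−7=8 → I
I(8): 8−7=1 → B
U(20): 20−7=13 → N
O(14): 14−7=7 → H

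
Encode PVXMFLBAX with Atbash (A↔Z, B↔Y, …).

P(15) → K(10)
V(21) → E(4)
X(23) → C(2)
M(12) → N(13)
F(5) → U(20)
L(11) → O(14)
B(1) → Y(24)
A(0) → Z(25)
X(23) → C(2)

KECNUOYZC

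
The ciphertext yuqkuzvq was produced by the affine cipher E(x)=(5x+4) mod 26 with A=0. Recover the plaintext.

eyswyzts

The inverse of 5 mod 26 is 21, since 5·21=105≡1. Apply D(y)=21·(y−4) mod 26:
y(24): 21·(24−4)=420≡4 → e
u(20): 21·(20−4)=336≡24 → y
q(16): 21·(16−4)=252≡18 → s
k(10): 21·(10−4)=126≡22 → w
u(20): 21·(20−4)=336≡24 → y
z(25): 21·(25−4)=441≡25 → z
v(21): 21·(21−4)=357≡19 → t
q(16): 21·(16−4)=252≡18 → s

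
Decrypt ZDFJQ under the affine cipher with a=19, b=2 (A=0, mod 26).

The inverse of 19 mod 26 is 11, since 19·11=209≡1. Apply D(y)=11·(y−2) mod 26:
Z(25): 11·(25−2)=253≡19 → T
D(3): 11·(3−2)=11 → L
F(5): 11·(5−2)=33≡7 → H
J(9): 11·(9−2)=77≡25 → Z
Q(16): 11·(16−2)=154≡24 → Y

TLHZY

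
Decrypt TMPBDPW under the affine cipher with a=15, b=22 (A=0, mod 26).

FIDJXDA

The inverse of 15 mod 26 is 7, since 15·7=105≡1. Apply D(y)=7·(y−22) mod 26:
T(19): 7·(19−22)=-21≡5 → F
M(12): 7·(12−22)=-70≡8 → I
P(15): 7·(15−22)=-49≡3 → D
B(1): 7·(1−22)=-147≡9 → J
D(3): 7·(3−22)=-133≡23 → X
P(15): 7·(15−22)=-49≡3 → D
W(22): 7·(22−22)=0 → A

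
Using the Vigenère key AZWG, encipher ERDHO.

Repeat the key across the message: AZWGA
E(4)+A(0): 4 → E
R(17)+Z(25): 42≡16 → Q
D(3)+W(22): 25 → Z
H(7)+G(6): 13 → N
O(14)+A(0): 14 → O

EQZNO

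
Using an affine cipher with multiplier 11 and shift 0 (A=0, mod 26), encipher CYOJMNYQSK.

WEYVCNEUQG

C(2): 11·2+0=22 → W
Y(24): 11·24+0=264≡4 → E
O(14): 11·14+0=154≡24 → Y
J(9): 11·9+0=99≡21 → V
M(12): 11·12+0=132≡2 → C
N(13): 11·13+0=143≡13 → N
Y(24): 11·24+0=264≡4 → E
Q(16): 11·16+0=176≡20 → U
S(18): 11·18+0=198≡16 → Q
K(10): 11·10+0=110≡6 → G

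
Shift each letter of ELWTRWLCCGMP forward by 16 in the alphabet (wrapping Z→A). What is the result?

UBMJHMBSSWCF

E(4): 4+16=20 → U
L(11): 11+16=27≡1 → B
W(22): 22+16=38≡12 → M
T(19): 19+16=35≡9 → J
R(17): 17+16=33≡7 → H
W(22): 22+16=38≡12 → M
L(11): 11+16=27≡1 → B
C(2): 2+16=18 → S
C(2): 2+16=18 → S
G(6): 6+16=22 → W
M(12): 12+16=28≡2 → C
P(15): 15+16=31≡5 → F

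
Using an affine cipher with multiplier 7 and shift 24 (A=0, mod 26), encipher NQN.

N(13): 7·13+24=115≡11 → L
Q(16): 7·16+24=136≡6 → G
N(13): 7·13+24=115≡11 → L

LGL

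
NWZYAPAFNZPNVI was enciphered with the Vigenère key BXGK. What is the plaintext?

MZTOZSUVMCJDUL

Repeat the key across the ciphertext: BXGKBXGKBXGKBX
N(13)−B(1): 12 → M
W(22)−X(23): -1≡25 → Z
Z(25)−G(6): 19 → T
Y(24)−K(10): 14 → O
A(0)−B(1): -1≡25 → Z
P(15)−X(23): -8≡18 → S
A(0)−G(6): -6≡20 → U
F(5)−K(10): -5≡21 → V
N(13)−B(1): 12 → M
Z(25)−X(23): 2 → C
P(15)−G(6): 9 → J
N(13)−K(10): 3 → D
V(21)−B(1): 20 → U
I(8)−X(23): -15≡11 → L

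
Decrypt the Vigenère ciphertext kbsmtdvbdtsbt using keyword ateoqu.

Repeat the key across the ciphertext: ateoquateoqua
k(10)−a(0): 10 → k
b(1)−t(19): -18≡8 → i
s(18)−e(4): 14 → o
m(12)−o(14): -2≡24 → y
t(19)−q(16): 3 → d
d(3)−u(20): -17≡9 → j
v(21)−a(0): 21 → v
b(1)−t(19): -18≡8 → i
d(3)−e(4): -1≡25 → z
t(19)−o(14): 5 → f
s(18)−q(16): 2 → c
b(1)−u(20): -19≡7 → h
t(19)−a(0): 19 → t

kioydjvizfcht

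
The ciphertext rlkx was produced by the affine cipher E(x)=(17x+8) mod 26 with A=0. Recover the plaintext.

The inverse of 17 mod 26 is 23, since 17·23=391≡1. Apply D(y)=23·(y−8) mod 26:
r(17): 23·(17−8)=207≡25 → z
l(11): 23·(11−8)=69≡17 → r
k(10): 23·(10−8)=46≡20 → u
x(23): 23·(23−8)=345≡7 → h

zruh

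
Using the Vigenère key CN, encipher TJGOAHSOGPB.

VWIBCUUBICD

Repeat the key across the message: CNCNCNCNCNC
T(19)+C(2): 21 → V
J(9)+N(13): 22 → W
G(6)+C(2): 8 → I
O(14)+N(13): 27≡1 → B
A(0)+C(2): 2 → C
H(7)+N(13): 20 → U
S(18)+C(2): 20 → U
O(14)+N(13): 27≡1 → B
G(6)+C(2): 8 → I
P(15)+N(13): 28≡2 → C
B(1)+C(2): 3 → D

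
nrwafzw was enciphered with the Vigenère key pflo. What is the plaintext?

Repeat the key across the ciphertext: pflopfl
n(13)−p(15): -2≡24 → y
r(17)−f(5): 12 → m
w(22)−l(11): 11 → l
a(0)−o(14): -14≡12 → m
f(5)−p(15): -10≡16 → q
z(25)−f(5): 20 → u
w(22)−l(11): 11 → l

ymlmqul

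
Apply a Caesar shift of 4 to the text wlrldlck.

apvphpgo

w(22): 22+4=26≡0 → a
l(11): 11+4=15 → p
r(17): 17+4=21 → v
l(11): 11+4=15 → p
d(3): 3+4=7 → h
l(11): 11+4=15 → p
c(2): 2+4=6 → g
k(10): 10+4=14 → o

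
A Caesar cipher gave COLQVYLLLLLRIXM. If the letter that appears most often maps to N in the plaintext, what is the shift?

24

The most frequent ciphertext letter is L (appears 6 times).
L is position 11; N is position 13.
Shift = -2≡24.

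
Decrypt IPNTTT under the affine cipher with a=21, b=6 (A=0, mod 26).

The inverse of 21 mod 26 is 5, since 21·5=105≡1. Apply D(y)=5·(y−6) mod 26:
I(8): 5·(8−6)=10 → K
P(15): 5·(15−6)=45≡19 → T
N(13): 5·(13−6)=35≡9 → J
T(19): 5·(19−6)=65≡13 → N
T(19): 5·(19−6)=65≡13 → N
T(19): 5·(19−6)=65≡13 → N

KTJNNN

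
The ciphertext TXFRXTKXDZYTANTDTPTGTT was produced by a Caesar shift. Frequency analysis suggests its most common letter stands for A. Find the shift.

19

The most frequent ciphertext letter is T (appears 8 times).
T is position 19; A is position 0.
Shift = 19.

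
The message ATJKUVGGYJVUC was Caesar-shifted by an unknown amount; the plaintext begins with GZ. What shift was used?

From the crib: A(0)−G(6)=-6≡20, so the shift is 20.

20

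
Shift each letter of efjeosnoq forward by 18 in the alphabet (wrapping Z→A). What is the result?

e(4): 4+18=22 → w
f(5): 5+18=23 → x
j(9): 9+18=27≡1 → b
e(4): 4+18=22 → w
o(14): 14+18=32≡6 → g
s(18): 18+18=36≡10 → k
n(13): 13+18=31≡5 → f
o(14): 14+18=32≡6 → g
q(16): 16+18=34≡8 → i

wxbwgkfgi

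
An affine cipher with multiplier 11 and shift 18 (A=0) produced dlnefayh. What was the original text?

bxjunwkz

The inverse of 11 mod 26 is 19, since 11·19=209≡1. Apply D(y)=19·(y−18) mod 26:
d(3): 19·(3−18)=-285≡1 → b
l(11): 19·(11−18)=-133≡23 → x
n(13): 19·(13−18)=-95≡9 → j
e(4): 19·(4−18)=-266≡20 → u
f(5): 19·(5−18)=-247≡13 → n
a(0): 19·(0−18)=-342≡22 → w
y(24): 19·(24−18)=114≡10 → k
h(7): 19·(7−18)=-209≡25 → z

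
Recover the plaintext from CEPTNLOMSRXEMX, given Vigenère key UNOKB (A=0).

Repeat the key across the ciphertext: UNOKBUNOKBUNOK
C(2)−U(20): -18≡8 → I
E(4)−N(13): -9≡17 → R
P(15)−O(14): 1 → B
T(19)−K(10): 9 → J
N(13)−B(1): 12 → M
L(11)−U(20): -9≡17 → R
O(14)−N(13): 1 → B
M(12)−O(14): -2≡24 → Y
S(18)−K(10): 8 → I
R(17)−B(1): 16 → Q
X(23)−U(20): 3 → D
E(4)−N(13): -9≡17 → R
M(12)−O(14): -2≡24 → Y
X(23)−K(10): 13 → N

IRBJMRBYIQDRYN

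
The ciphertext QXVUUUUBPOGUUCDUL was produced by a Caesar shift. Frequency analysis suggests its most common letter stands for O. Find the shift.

The most frequent ciphertext letter is U (appears 7 times).
U is position 20; O is position 14.
Shift = 6.

6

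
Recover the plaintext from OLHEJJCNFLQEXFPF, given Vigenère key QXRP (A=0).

YOQPTMLYPOZPHIYQ

Repeat the key across the ciphertext: QXRPQXRPQXRPQXRP
O(14)−Q(16): -2≡24 → Y
L(11)−X(23): -12≡14 → O
H(7)−R(17): -10≡16 → Q
E(4)−P(15): -11≡15 → P
J(9)−Q(16): -7≡19 → T
J(9)−X(23): -14≡12 → M
C(2)−R(17): -15≡11 → L
N(13)−P(15): -2≡24 → Y
F(5)−Q(16): -11≡15 → P
L(11)−X(23): -12≡14 → O
Q(16)−R(17): -1≡25 → Z
E(4)−P(15): -11≡15 → P
X(23)−Q(16): 7 → H
F(5)−X(23): -18≡8 → I
P(15)−R(17): -2≡24 → Y
F(5)−P(15): -10≡16 → Q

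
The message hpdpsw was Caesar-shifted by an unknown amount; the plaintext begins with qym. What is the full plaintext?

qymybf

From the crib: h(7)−q(16)=-9≡17, so the shift is 17.
Subtract 17 from each ciphertext letter:
h(7): 7−17=-10≡16 → q
p(15): 15−17=-2≡24 → y
d(3): 3−17=-14≡12 → m
p(15): 15−17=-2≡24 → y
s(18): 18−17=1 → b
w(22): 22−17=5 → f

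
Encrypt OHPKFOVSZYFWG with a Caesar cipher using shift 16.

EXFAVELIPOVMW

O(14): 14+16=30≡4 → E
H(7): 7+16=23 → X
P(15): 15+16=31≡5 → F
K(10): 10+16=26≡0 → A
F(5): 5+16=21 → V
O(14): 14+16=30≡4 → E
V(21): 21+16=37≡11 → L
S(18): 18+16=34≡8 → I
Z(25): 25+16=41≡15 → P
Y(24): 24+16=40≡14 → O
F(5): 5+16=21 → V
W(22): 22+16=38≡12 → M
G(6): 6+16=22 → W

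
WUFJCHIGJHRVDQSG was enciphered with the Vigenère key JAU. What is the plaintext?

NULACNZGPYRBUQYX

Repeat the key across the ciphertext: JAUJAUJAUJAUJAUJ
W(22)−J(9): 13 → N
U(20)−A(0): 20 → U
F(5)−U(20): -15≡11 → L
J(9)−J(9): 0 → A
C(2)−A(0): 2 → C
H(7)−U(20): -13≡13 → N
I(8)−J(9): -1≡25 → Z
G(6)−A(0): 6 → G
J(9)−U(20): -11≡15 → P
H(7)−J(9): -2≡24 → Y
R(17)−A(0): 17 → R
V(21)−U(20): 1 → B
D(3)−J(9): -6≡20 → U
Q(16)−A(0): 16 → Q
S(18)−U(20): -2≡24 → Y
G(6)−J(9): -3≡23 → X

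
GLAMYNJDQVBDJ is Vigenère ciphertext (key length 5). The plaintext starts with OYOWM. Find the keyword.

SNMQM

Subtract each crib letter from the matching ciphertext letter (mod 26):
G(6)−O(14)=-8≡18 → S
L(11)−Y(24)=-13≡13 → N
A(0)−O(14)=-14≡12 → M
M(12)−W(22)=-10≡16 → Q
Y(24)−M(12)=12 → M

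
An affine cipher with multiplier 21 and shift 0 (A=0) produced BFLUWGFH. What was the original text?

The inverse of 21 mod 26 is 5, since 21·5=105≡1. Apply D(y)=5·(y−0) mod 26:
B(1): 5·(1−0)=5 → F
F(5): 5·(5−0)=25 → Z
L(11): 5·(11−0)=55≡3 → D
U(20): 5·(20−0)=100≡22 → W
W(22): 5·(22−0)=110≡6 → G
G(6): 5·(6−0)=30≡4 → E
F(5): 5·(5−0)=25 → Z
H(7): 5·(7−0)=35≡9 → J

FZDWGEZJ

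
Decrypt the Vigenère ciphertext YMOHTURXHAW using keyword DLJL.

Repeat the key across the ciphertext: DLJLDLJLDLJ
Y(24)−D(3): 21 → V
M(12)−L(11): 1 → B
O(14)−J(9): 5 → F
H(7)−L(11): -4≡22 → W
T(19)−D(3): 16 → Q
U(20)−L(11): 9 → J
R(17)−J(9): 8 → I
X(23)−L(11): 12 → M
H(7)−D(3): 4 → E
A(0)−L(11): -11≡15 → P
W(22)−J(9): 13 → N

VBFWQJIMEPN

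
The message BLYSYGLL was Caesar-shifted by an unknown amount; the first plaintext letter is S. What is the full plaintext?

SCPJPXCC

From the crib: B(1)−S(18)=-17≡9, so the shift is 9.
Subtract 9 from each ciphertext letter:
B(1): 1−9=-8≡18 → S
L(11): 11−9=2 → C
Y(24): 24−9=15 → P
S(18): 18−9=9 → J
Y(24): 24−9=15 → P
G(6): 6−9=-3≡23 → X
L(11): 11−9=2 → C
L(11): 11−9=2 → C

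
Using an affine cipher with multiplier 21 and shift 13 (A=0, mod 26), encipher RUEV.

R(17): 21·17+13=370≡6 → G
U(20): 21·20+13=433≡17 → R
E(4): 21·4+13=97≡19 → T
V(21): 21·21+13=454≡12 → M

GRTM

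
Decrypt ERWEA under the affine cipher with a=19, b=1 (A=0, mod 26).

The inverse of 19 mod 26 is 11, since 19·11=209≡1. Apply D(y)=11·(y−1) mod 26:
E(4): 11·(4−1)=33≡7 → H
R(17): 11·(17−1)=176≡20 → U
W(22): 11·(22−1)=231≡23 → X
E(4): 11·(4−1)=33≡7 → H
A(0): 11·(0−1)=-11≡15 → P

HUXHP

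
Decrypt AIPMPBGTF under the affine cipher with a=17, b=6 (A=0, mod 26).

The inverse of 17 mod 26 is 23, since 17·23=391≡1. Apply D(y)=23·(y−6) mod 26:
A(0): 23·(0−6)=-138≡18 → S
I(8): 23·(8−6)=46≡20 → U
P(15): 23·(15−6)=207≡25 → Z
M(12): 23·(12−6)=138≡8 → I
P(15): 23·(15−6)=207≡25 → Z
B(1): 23·(1−6)=-115≡15 → P
G(6): 23·(6−6)=0 → A
T(19): 23·(19−6)=299≡13 → N
F(5): 23·(5−6)=-23≡3 → D

SUZIZPAND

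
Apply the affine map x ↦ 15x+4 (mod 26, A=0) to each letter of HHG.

FFQ

H(7): 15·7+4=109≡5 → F
H(7): 15·7+4=109≡5 → F
G(6): 15·6+4=94≡16 → Q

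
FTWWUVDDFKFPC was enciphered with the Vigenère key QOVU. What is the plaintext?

Repeat the key across the ciphertext: QOVUQOVUQOVUQ
F(5)−Q(16): -11≡15 → P
T(19)−O(14): 5 → F
W(22)−V(21): 1 → B
W(22)−U(20): 2 → C
U(20)−Q(16): 4 → E
V(21)−O(14): 7 → H
D(3)−V(21): -18≡8 → I
D(3)−U(20): -17≡9 → J
F(5)−Q(16): -11≡15 → P
K(10)−O(14): -4≡22 → W
F(5)−V(21): -16≡10 → K
P(15)−U(20): -5≡21 → V
C(2)−Q(16): -14≡12 → M

PFBCEHIJPWKVM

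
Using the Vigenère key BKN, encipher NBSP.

Repeat the key across the message: BKNB
N(13)+B(1): 14 → O
B(1)+K(10): 11 → L
S(18)+N(13): 31≡5 → F
P(15)+B(1): 16 → Q

OLFQ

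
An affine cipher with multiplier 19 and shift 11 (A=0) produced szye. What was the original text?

zynb

The inverse of 19 mod 26 is 11, since 19·11=209≡1. Apply D(y)=11·(y−11) mod 26:
s(18): 11·(18−11)=77≡25 → z
z(25): 11·(25−11)=154≡24 → y
y(24): 11·(24−11)=143≡13 → n
e(4): 11·(4−11)=-77≡1 → b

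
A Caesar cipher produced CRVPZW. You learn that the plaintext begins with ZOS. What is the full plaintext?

From the crib: C(2)−Z(25)=-23≡3, so the shift is 3.
Subtract 3 from each ciphertext letter:
C(2): 2−3=-1≡25 → Z
R(17): 17−3=14 → O
V(21): 21−3=18 → S
P(15): 15−3=12 → M
Z(25): 25−3=22 → W
W(22): 22−3=19 → T

ZOSMWT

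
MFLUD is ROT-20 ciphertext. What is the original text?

SLRAJ

M(12): 12−20=-8≡18 → S
F(5): 5−20=-15≡11 → L
L(11): 11−20=-9≡17 → R
U(20): 20−20=0 → A
D(3): 3−20=-17≡9 → J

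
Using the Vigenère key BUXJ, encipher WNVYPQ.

Repeat the key across the message: BUXJBU
W(22)+B(1): 23 → X
N(13)+U(20): 33≡7 → H
V(21)+X(23): 44≡18 → S
Y(24)+J(9): 33≡7 → H
P(15)+B(1): 16 → Q
Q(16)+U(20): 36≡10 → K

XHSHQK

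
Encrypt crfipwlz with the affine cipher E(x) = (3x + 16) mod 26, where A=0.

c(2): 3·2+16=22 → w
r(17): 3·17+16=67≡15 → p
f(5): 3·5+16=31≡5 → f
i(8): 3·8+16=40≡14 → o
p(15): 3·15+16=61≡9 → j
w(22): 3·22+16=82≡4 → e
l(11): 3·11+16=49≡23 → x
z(25): 3·25+16=91≡13 → n

wpfojexn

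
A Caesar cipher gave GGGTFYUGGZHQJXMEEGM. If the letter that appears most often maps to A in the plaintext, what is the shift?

The most frequent ciphertext letter is G (appears 6 times).
G is position 6; A is position 0.
Shift = 6.

6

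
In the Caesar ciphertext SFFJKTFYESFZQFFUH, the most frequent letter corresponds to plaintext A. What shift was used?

The most frequent ciphertext letter is F (appears 6 times).
F is position 5; A is position 0.
Shift = 5.

5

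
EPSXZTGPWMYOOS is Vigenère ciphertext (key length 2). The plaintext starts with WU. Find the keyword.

IV

Subtract each crib letter from the matching ciphertext letter (mod 26):
E(4)−W(22)=-18≡8 → I
P(15)−U(20)=-5≡21 → V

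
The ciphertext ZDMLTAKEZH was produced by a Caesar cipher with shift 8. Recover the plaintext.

RVEDLSCWRZ

Z(25): 25−8=17 → R
D(3): 3−8=-5≡21 → V
M(12): 12−8=4 → E
L(11): 11−8=3 → D
T(19): 19−8=11 → L
A(0): 0−8=-8≡18 → S
K(10): 10−8=2 → C
E(4): 4−8=-4≡22 → W
Z(25): 25−8=17 → R
H(7): 7−8=-1≡25 → Z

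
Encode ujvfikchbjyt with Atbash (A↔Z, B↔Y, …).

u(20) → f(5)
j(9) → q(16)
v(21) → e(4)
f(5) → u(20)
i(8) → r(17)
k(10) → p(15)
c(2) → x(23)
h(7) → s(18)
b(1) → y(24)
j(9) → q(16)
y(24) → b(1)
t(19) → g(6)

fqeurpxsyqbg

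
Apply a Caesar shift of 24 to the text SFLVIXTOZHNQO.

S(18): 18+24=42≡16 → Q
F(5): 5+24=29≡3 → D
L(11): 11+24=35≡9 → J
V(21): 21+24=45≡19 → T
I(8): 8+24=32≡6 → G
X(23): 23+24=47≡21 → V
T(19): 19+24=43≡17 → R
O(14): 14+24=38≡12 → M
Z(25): 25+24=49≡23 → X
H(7): 7+24=31≡5 → F
N(13): 13+24=37≡11 → L
Q(16): 16+24=40≡14 → O
O(14): 14+24=38≡12 → M

QDJTGVRMXFLOM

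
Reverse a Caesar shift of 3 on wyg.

w(22): 22−3=19 → t
y(24): 24−3=21 → v
g(6): 6−3=3 → d

tvd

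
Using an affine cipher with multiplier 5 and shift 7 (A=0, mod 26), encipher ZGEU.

CLBD

Z(25): 5·25+7=132≡2 → C
G(6): 5·6+7=37≡11 → L
E(4): 5·4+7=27≡1 → B
U(20): 5·20+7=107≡3 → D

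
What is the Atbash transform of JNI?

J(9) → Q(16)
N(13) → M(12)
I(8) → R(17)

QMR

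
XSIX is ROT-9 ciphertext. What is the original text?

X(23): 23−9=14 → O
S(18): 18−9=9 → J
I(8): 8−9=-1≡25 → Z
X(23): 23−9=14 → O

OJZO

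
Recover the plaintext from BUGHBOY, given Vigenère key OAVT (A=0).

Repeat the key across the ciphertext: OAVTOAV
B(1)−O(14): -13≡13 → N
U(20)−A(0): 20 → U
G(6)−V(21): -15≡11 → L
H(7)−T(19): -12≡14 → O
B(1)−O(14): -13≡13 → N
O(14)−A(0): 14 → O
Y(24)−V(21): 3 → D

NULONOD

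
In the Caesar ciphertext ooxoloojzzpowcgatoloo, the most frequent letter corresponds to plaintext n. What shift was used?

1

The most frequent ciphertext letter is o (appears 9 times).
o is position 14; n is position 13.
Shift = 1.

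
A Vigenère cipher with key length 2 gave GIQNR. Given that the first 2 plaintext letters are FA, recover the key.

Subtract each crib letter from the matching ciphertext letter (mod 26):
G(6)−F(5)=1 → B
I(8)−A(0)=8 → I

BI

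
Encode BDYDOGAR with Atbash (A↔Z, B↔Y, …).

B(1) → Y(24)
D(3) → W(22)
Y(24) → B(1)
D(3) → W(22)
O(14) → L(11)
G(6) → T(19)
A(0) → Z(25)
R(17) → I(8)

YWBWLTZI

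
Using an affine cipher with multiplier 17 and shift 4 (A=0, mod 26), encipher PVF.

P(15): 17·15+4=259≡25 → Z
V(21): 17·21+4=361≡23 → X
F(5): 17·5+4=89≡11 → L

ZXL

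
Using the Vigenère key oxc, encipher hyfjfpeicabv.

Repeat the key across the message: oxcoxcoxcoxc
h(7)+o(14): 21 → v
y(24)+x(23): 47≡21 → v
f(5)+c(2): 7 → h
j(9)+o(14): 23 → x
f(5)+x(23): 28≡2 → c
p(15)+c(2): 17 → r
e(4)+o(14): 18 → s
i(8)+x(23): 31≡5 → f
c(2)+c(2): 4 → e
a(0)+o(14): 14 → o
b(1)+x(23): 24 → y
v(21)+c(2): 23 → x

vvhxcrsfeoyx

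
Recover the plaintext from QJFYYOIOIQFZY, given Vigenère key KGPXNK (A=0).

Repeat the key across the ciphertext: KGPXNKKGPXNKK
Q(16)−K(10): 6 → G
J(9)−G(6): 3 → D
F(5)−P(15): -10≡16 → Q
Y(24)−X(23): 1 → B
Y(24)−N(13): 11 → L
O(14)−K(10): 4 → E
I(8)−K(10): -2≡24 → Y
O(14)−G(6): 8 → I
I(8)−P(15): -7≡19 → T
Q(16)−X(23): -7≡19 → T
F(5)−N(13): -8≡18 → S
Z(25)−K(10): 15 → P
Y(24)−K(10): 14 → O

GDQBLEYITTSPO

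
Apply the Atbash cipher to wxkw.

dcpd

w(22) → d(3)
x(23) → c(2)
k(10) → p(15)
w(22) → d(3)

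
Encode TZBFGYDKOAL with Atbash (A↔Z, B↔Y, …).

T(19) → G(6)
Z(25) → A(0)
B(1) → Y(24)
F(5) → U(20)
G(6) → T(19)
Y(24) → B(1)
D(3) → W(22)
K(10) → P(15)
O(14) → L(11)
A(0) → Z(25)
L(11) → O(14)

GAYUTBWPLZO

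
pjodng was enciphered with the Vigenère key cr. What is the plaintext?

nsmmlp

Repeat the key across the ciphertext: crcrcr
p(15)−c(2): 13 → n
j(9)−r(17): -8≡18 → s
o(14)−c(2): 12 → m
d(3)−r(17): -14≡12 → m
n(13)−c(2): 11 → l
g(6)−r(17): -11≡15 → p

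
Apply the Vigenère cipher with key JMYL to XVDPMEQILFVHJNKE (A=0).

Repeat the key across the message: JMYLJMYLJMYLJMYL
X(23)+J(9): 32≡6 → G
V(21)+M(12): 33≡7 → H
D(3)+Y(24): 27≡1 → B
P(15)+L(11): 26≡0 → A
M(12)+J(9): 21 → V
E(4)+M(12): 16 → Q
Q(16)+Y(24): 40≡14 → O
I(8)+L(11): 19 → T
L(11)+J(9): 20 → U
F(5)+M(12): 17 → R
V(21)+Y(24): 45≡19 → T
H(7)+L(11): 18 → S
J(9)+J(9): 18 → S
N(13)+M(12): 25 → Z
K(10)+Y(24): 34≡8 → I
E(4)+L(11): 15 → P

GHBAVQOTURTSSZIP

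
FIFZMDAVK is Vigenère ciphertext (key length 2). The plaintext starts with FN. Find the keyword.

Subtract each crib letter from the matching ciphertext letter (mod 26):
F(5)−F(5)=0 → A
I(8)−N(13)=-5≡21 → V

AV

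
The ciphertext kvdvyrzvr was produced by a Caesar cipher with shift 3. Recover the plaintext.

k(10): 10−3=7 → h
v(21): 21−3=18 → s
d(3): 3−3=0 → a
v(21): 21−3=18 → s
y(24): 24−3=21 → v
r(17): 17−3=14 → o
z(25): 25−3=22 → w
v(21): 21−3=18 → s
r(17): 17−3=14 → o

hsasvowso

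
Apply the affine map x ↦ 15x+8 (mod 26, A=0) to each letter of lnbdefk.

l(11): 15·11+8=173≡17 → r
n(13): 15·13+8=203≡21 → v
b(1): 15·1+8=23 → x
d(3): 15·3+8=53≡1 → b
e(4): 15·4+8=68≡16 → q
f(5): 15·5+8=83≡5 → f
k(10): 15·10+8=158≡2 → c

rvxbqfc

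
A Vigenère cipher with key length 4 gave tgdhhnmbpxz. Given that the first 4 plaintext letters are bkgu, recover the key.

swxn

Subtract each crib letter from the matching ciphertext letter (mod 26):
t(19)−b(1)=18 → s
g(6)−k(10)=-4≡22 → w
d(3)−g(6)=-3≡23 → x
h(7)−u(20)=-13≡13 → n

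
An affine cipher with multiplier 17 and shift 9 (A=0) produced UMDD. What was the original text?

TRSS

The inverse of 17 mod 26 is 23, since 17·23=391≡1. Apply D(y)=23·(y−9) mod 26:
U(20): 23·(20−9)=253≡19 → T
M(12): 23·(12−9)=69≡17 → R
D(3): 23·(3−9)=-138≡18 → S
D(3): 23·(3−9)=-138≡18 → S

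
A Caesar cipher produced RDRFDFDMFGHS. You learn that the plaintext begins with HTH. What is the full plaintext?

From the crib: R(17)−H(7)=10, so the shift is 10.
Subtract 10 from each ciphertext letter:
R(17): 17−10=7 → H
D(3): 3−10=-7≡19 → T
R(17): 17−10=7 → H
F(5): 5−10=-5≡21 → V
D(3): 3−10=-7≡19 → T
F(5): 5−10=-5≡21 → V
D(3): 3−10=-7≡19 → T
M(12): 12−10=2 → C
F(5): 5−10=-5≡21 → V
G(6): 6−10=-4≡22 → W
H(7): 7−10=-3≡23 → X
S(18): 18−10=8 → I

HTHVTVTCVWXI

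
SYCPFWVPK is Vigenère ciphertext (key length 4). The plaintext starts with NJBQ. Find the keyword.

FPBZ

Subtract each crib letter from the matching ciphertext letter (mod 26):
S(18)−N(13)=5 → F
Y(24)−J(9)=15 → P
C(2)−B(1)=1 → B
P(15)−Q(16)=-1≡25 → Z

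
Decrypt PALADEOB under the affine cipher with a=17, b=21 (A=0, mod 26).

The inverse of 17 mod 26 is 23, since 17·23=391≡1. Apply D(y)=23·(y−21) mod 26:
P(15): 23·(15−21)=-138≡18 → S
A(0): 23·(0−21)=-483≡11 → L
L(11): 23·(11−21)=-230≡4 → E
A(0): 23·(0−21)=-483≡11 → L
D(3): 23·(3−21)=-414≡2 → C
E(4): 23·(4−21)=-391≡25 → Z
O(14): 23·(14−21)=-161≡21 → V
B(1): 23·(1−21)=-460≡8 → I

SLELCZVI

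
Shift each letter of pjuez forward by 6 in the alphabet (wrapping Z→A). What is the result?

vpakf

p(15): 15+6=21 → v
j(9): 9+6=15 → p
u(20): 20+6=26≡0 → a
e(4): 4+6=10 → k
z(25): 25+6=31≡5 → f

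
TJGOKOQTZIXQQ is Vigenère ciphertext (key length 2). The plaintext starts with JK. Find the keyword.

KZ

Subtract each crib letter from the matching ciphertext letter (mod 26):
T(19)−J(9)=10 → K
J(9)−K(10)=-1≡25 → Z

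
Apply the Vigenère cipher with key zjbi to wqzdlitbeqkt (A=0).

vzalkrujdzlb

Repeat the key across the message: zjbizjbizjbi
w(22)+z(25): 47≡21 → v
q(16)+j(9): 25 → z
z(25)+b(1): 26≡0 → a
d(3)+i(8): 11 → l
l(11)+z(25): 36≡10 → k
i(8)+j(9): 17 → r
t(19)+b(1): 20 → u
b(1)+i(8): 9 → j
e(4)+z(25): 29≡3 → d
q(16)+j(9): 25 → z
k(10)+b(1): 11 → l
t(19)+i(8): 27≡1 → b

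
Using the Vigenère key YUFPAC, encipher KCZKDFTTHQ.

Repeat the key across the message: YUFPACYUFP
K(10)+Y(24): 34≡8 → I
C(2)+U(20): 22 → W
Z(25)+F(5): 30≡4 → E
K(10)+P(15): 25 → Z
D(3)+A(0): 3 → D
F(5)+C(2): 7 → H
T(19)+Y(24): 43≡17 → R
T(19)+U(20): 39≡13 → N
H(7)+F(5): 12 → M
Q(16)+P(15): 31≡5 → F

IWEZDHRNMF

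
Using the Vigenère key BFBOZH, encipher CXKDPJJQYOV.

Repeat the key across the message: BFBOZHBFBOZ
C(2)+B(1): 3 → D
X(23)+F(5): 28≡2 → C
K(10)+B(1): 11 → L
D(3)+O(14): 17 → R
P(15)+Z(25): 40≡14 → O
J(9)+H(7): 16 → Q
J(9)+B(1): 10 → K
Q(16)+F(5): 21 → V
Y(24)+B(1): 25 → Z
O(14)+O(14): 28≡2 → C
V(21)+Z(25): 46≡20 → U

DCLROQKVZCU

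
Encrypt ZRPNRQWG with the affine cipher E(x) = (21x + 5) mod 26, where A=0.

KYISYDZB

Z(25): 21·25+5=530≡10 → K
R(17): 21·17+5=362≡24 → Y
P(15): 21·15+5=320≡8 → I
N(13): 21·13+5=278≡18 → S
R(17): 21·17+5=362≡24 → Y
Q(16): 21·16+5=341≡3 → D
W(22): 21·22+5=467≡25 → Z
G(6): 21·6+5=131≡1 → B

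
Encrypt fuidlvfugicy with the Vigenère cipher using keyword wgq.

Repeat the key across the message: wgqwgqwgqwgq
f(5)+w(22): 27≡1 → b
u(20)+g(6): 26≡0 → a
i(8)+q(16): 24 → y
d(3)+w(22): 25 → z
l(11)+g(6): 17 → r
v(21)+q(16): 37≡11 → l
f(5)+w(22): 27≡1 → b
u(20)+g(6): 26≡0 → a
g(6)+q(16): 22 → w
i(8)+w(22): 30≡4 → e
c(2)+g(6): 8 → i
y(24)+q(16): 40≡14 → o

bayzrlbaweio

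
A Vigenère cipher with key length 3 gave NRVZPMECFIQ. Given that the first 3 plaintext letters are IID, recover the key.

Subtract each crib letter from the matching ciphertext letter (mod 26):
N(13)−I(8)=5 → F
R(17)−I(8)=9 → J
V(21)−D(3)=18 → S

FJS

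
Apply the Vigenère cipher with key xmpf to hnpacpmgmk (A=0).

Repeat the key across the message: xmpfxmpfxm
h(7)+x(23): 30≡4 → e
n(13)+m(12): 25 → z
p(15)+p(15): 30≡4 → e
a(0)+f(5): 5 → f
c(2)+x(23): 25 → z
p(15)+m(12): 27≡1 → b
m(12)+p(15): 27≡1 → b
g(6)+f(5): 11 → l
m(12)+x(23): 35≡9 → j
k(10)+m(12): 22 → w

ezefzbbljw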